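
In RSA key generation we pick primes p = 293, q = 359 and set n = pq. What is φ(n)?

104536

For distinct primes, φ(pq) = (p−1)(q−1) = 292 × 358 = 104536.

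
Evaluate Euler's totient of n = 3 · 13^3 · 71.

φ(467961) = 467961 · (1 − 1/3) · (1 − 1/13) · (1 − 1/71)
       = 467961 · 1680/2769 = 283920.

283920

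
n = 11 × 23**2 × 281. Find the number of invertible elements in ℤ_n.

1416800

φ(1635139) = 1635139 · (1 − 1/11) · (1 − 1/23) · (1 − 1/281)
       = 1635139 · 61600/71093 = 1416800.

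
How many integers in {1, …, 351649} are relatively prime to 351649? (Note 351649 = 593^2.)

φ(351649) = 351649 · (1 − 1/593)
       = 351649 · 592/593 = 351056.

351056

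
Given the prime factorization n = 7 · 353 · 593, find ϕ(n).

φ(1465303) = 1465303 · (1 − 1/7) · (1 − 1/353) · (1 − 1/593)
       = 1465303 · 1250304/1465303 = 1250304.

1250304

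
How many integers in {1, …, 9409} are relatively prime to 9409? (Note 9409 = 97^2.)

φ(97^2) = 97^1·(97−1) = 97·96 = 9312.

9312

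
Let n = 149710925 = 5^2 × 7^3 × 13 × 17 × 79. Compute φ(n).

88058880

φ(149710925) = 149710925 · (1 − 1/5) · (1 − 1/7) · (1 − 1/13) · (1 − 1/17) · (1 − 1/79)
       = 149710925 · 359424/611065 = 88058880.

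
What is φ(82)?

Prime factorization: 82 = 2 · 41.
φ(2) = 2 − 1 = 1.
φ(41) = 41 − 1 = 40.
Multiply: 1 · 40 = 40.

40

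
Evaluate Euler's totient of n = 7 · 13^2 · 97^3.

φ(7) = 7 − 1 = 6.
φ(13^2) = 13^1·(13−1) = 13·12 = 156.
φ(97^3) = 97^3 − 97^2 = 912673 − 9409 = 903264.
φ(1079692159) = 6 × 156 × 903264 = 845455104.

845455104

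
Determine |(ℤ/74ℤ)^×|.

36

Factor 74: 74 = 2 · 37.
φ(2) = 2 − 1 = 1.
φ(37) = 37 − 1 = 36.
Since φ is multiplicative, φ(74) = 1 · 36 = 36.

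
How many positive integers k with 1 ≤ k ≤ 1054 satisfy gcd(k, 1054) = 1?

First factor: 1054 = 2 * 17 * 31.
φ(1054) = 1054 · (1 − 1/2) · (1 − 1/17) · (1 − 1/31)
       = 1054 · 480/1054 = 480.

480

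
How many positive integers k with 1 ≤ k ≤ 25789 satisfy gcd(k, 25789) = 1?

23040

Factor 25789: 25789 = 17 · 37 · 41.
φ(17) = 17 − 1 = 16.
φ(37) = 37 − 1 = 36.
φ(41) = 41 − 1 = 40.
Since φ is multiplicative, φ(25789) = 16 · 36 · 40 = 23040.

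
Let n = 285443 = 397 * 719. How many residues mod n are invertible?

φ(285443) = 285443 · (1 − 1/397) · (1 − 1/719)
       = 285443 · 284328/285443 = 284328.

284328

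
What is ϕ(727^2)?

527802

φ(727^2) = 727^2 − 727^1 = 528529 − 727 = 527802.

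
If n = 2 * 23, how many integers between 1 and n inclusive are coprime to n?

φ(2) = 2 − 1 = 1.
φ(23) = 23 − 1 = 22.
φ(46) = 1 × 22 = 22.

22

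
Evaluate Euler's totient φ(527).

480

Prime factorization: 527 = 17 · 31.
φ(17) = 17 − 1 = 16.
φ(31) = 31 − 1 = 30.
Since φ is multiplicative, φ(527) = 16 · 30 = 480.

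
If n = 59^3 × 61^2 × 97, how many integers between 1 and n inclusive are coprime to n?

70938881280

φ(74128880123) = 74128880123 · (1 − 1/59) · (1 − 1/61) · (1 − 1/97)
       = 74128880123 · 334080/349103 = 70938881280.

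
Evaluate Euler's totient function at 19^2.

φ(361) = 361 · (1 − 1/19)
       = 361 · 18/19 = 342.

342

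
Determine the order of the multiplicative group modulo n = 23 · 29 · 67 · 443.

φ(19797227) = 19797227 · (1 − 1/23) · (1 − 1/29) · (1 − 1/67) · (1 − 1/443)
       = 19797227 · 17969952/19797227 = 17969952.

17969952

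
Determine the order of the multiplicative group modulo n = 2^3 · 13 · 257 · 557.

φ(2^3) = 2^3 − 2^2 = 8 − 4 = 4.
φ(13) = 13 − 1 = 12.
φ(257) = 257 − 1 = 256.
φ(557) = 557 − 1 = 556.
φ(14887496) = 4 × 12 × 256 × 556 = 6832128.

6832128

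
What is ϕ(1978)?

924

Factor 1978: 1978 = 2 · 23 · 43.
φ(1978) = 1978 · (1 − 1/2) · (1 − 1/23) · (1 − 1/43)
       = 1978 · 924/1978 = 924.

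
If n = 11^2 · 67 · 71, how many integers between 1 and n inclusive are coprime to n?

508200

φ(11^2) = 11^2 − 11^1 = 121 − 11 = 110.
φ(67) = 67 − 1 = 66.
φ(71) = 71 − 1 = 70.
Since φ is multiplicative, φ(575597) = 110 · 66 · 70 = 508200.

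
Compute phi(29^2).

φ(29^2) = 29^1·(29−1) = 29·28 = 812.

812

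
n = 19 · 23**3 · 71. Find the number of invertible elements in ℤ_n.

14663880

φ(16413283) = 16413283 · (1 − 1/19) · (1 − 1/23) · (1 − 1/71)
       = 16413283 · 27720/31027 = 14663880.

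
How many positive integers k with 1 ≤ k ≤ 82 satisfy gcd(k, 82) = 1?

Factor 82: 82 = 2 * 41.
φ(2) = 2 − 1 = 1.
φ(41) = 41 − 1 = 40.
Multiply: 1 · 40 = 40.

40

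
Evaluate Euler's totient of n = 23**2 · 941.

475640

φ(23^2) = 23^1·(23−1) = 23·22 = 506.
φ(941) = 941 − 1 = 940.
Since φ is multiplicative, φ(497789) = 506 · 940 = 475640.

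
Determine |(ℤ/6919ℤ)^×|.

6919 = 11 · 17 · 37.
φ(11) = 11 − 1 = 10.
φ(17) = 17 − 1 = 16.
φ(37) = 37 − 1 = 36.
φ(6919) = 10 × 16 × 36 = 5760.

5760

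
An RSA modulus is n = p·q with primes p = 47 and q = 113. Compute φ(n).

5152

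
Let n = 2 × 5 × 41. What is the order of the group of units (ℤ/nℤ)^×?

φ(410) = 410 · (1 − 1/2) · (1 − 1/5) · (1 − 1/41)
       = 410 · 160/410 = 160.

160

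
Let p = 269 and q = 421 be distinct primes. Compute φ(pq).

112560

For distinct primes, φ(pq) = (p−1)(q−1) = 268 × 420 = 112560.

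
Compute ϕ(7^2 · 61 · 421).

1058400

φ(7^2) = 7^1·(7−1) = 7·6 = 42.
φ(61) = 61 − 1 = 60.
φ(421) = 421 − 1 = 420.
Since φ is multiplicative, φ(1258369) = 42 · 60 · 420 = 1058400.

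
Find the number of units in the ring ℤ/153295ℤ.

First factor: 153295 = 5 · 23 · 31 · 43.
φ(153295) = 153295 · (1 − 1/5) · (1 − 1/23) · (1 − 1/31) · (1 − 1/43)
       = 153295 · 110880/153295 = 110880.

110880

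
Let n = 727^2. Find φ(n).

527802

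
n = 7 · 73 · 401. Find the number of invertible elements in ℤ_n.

172800

φ(7) = 7 − 1 = 6.
φ(73) = 73 − 1 = 72.
φ(401) = 401 − 1 = 400.
φ(204911) = 6 × 72 × 400 = 172800.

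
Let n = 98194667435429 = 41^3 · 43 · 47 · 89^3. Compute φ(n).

90551888528640

φ(41^3) = 41^2·(41−1) = 1681·40 = 67240.
φ(43) = 43 − 1 = 42.
φ(47) = 47 − 1 = 46.
φ(89^3) = 89^2·(89−1) = 7921·88 = 697048.
φ(98194667435429) = 67240 × 42 × 46 × 697048 = 90551888528640.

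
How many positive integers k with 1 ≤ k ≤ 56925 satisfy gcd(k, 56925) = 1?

Prime factorization: 56925 = 3^2 · 5^2 · 11 · 23.
φ(3^2) = 3^2 − 3^1 = 9 − 3 = 6.
φ(5^2) = 5^2 − 5^1 = 25 − 5 = 20.
φ(11) = 11 − 1 = 10.
φ(23) = 23 − 1 = 22.
φ(56925) = 6 × 20 × 10 × 22 = 26400.

26400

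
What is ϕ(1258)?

Factor 1258: 1258 = 2 · 17 · 37.
φ(2) = 2 − 1 = 1.
φ(17) = 17 − 1 = 16.
φ(37) = 37 − 1 = 36.
Multiply: 1 · 16 · 36 = 576.

576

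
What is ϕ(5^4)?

500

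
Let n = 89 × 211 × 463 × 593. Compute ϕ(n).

φ(89) = 89 − 1 = 88.
φ(211) = 211 − 1 = 210.
φ(463) = 463 − 1 = 462.
φ(593) = 593 − 1 = 592.
Multiply: 88 · 210 · 462 · 592 = 5054353920.

5054353920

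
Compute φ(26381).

First factor: 26381 = 23 · 31 · 37.
φ(26381) = 26381 · (1 − 1/23) · (1 − 1/31) · (1 − 1/37)
       = 26381 · 23760/26381 = 23760.

23760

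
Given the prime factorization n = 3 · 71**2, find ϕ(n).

9940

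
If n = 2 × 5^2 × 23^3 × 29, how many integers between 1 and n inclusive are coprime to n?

φ(17642150) = 17642150 · (1 − 1/2) · (1 − 1/5) · (1 − 1/23) · (1 − 1/29)
       = 17642150 · 2464/6670 = 6517280.

6517280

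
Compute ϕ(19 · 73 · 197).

254016

φ(273239) = 273239 · (1 − 1/19) · (1 − 1/73) · (1 − 1/197)
       = 273239 · 254016/273239 = 254016.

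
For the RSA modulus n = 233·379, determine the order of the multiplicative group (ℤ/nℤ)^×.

87696

φ(pq) = (p−1)(q−1) = 232 · 378 = 87696.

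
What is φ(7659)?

4752

Factor 7659: 7659 = 3^2 · 23 · 37.
φ(7659) = 7659 · (1 − 1/3) · (1 − 1/23) · (1 − 1/37)
       = 7659 · 1584/2553 = 4752.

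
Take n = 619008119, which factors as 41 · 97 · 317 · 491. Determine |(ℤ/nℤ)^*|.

594585600

φ(619008119) = 619008119 · (1 − 1/41) · (1 − 1/97) · (1 − 1/317) · (1 − 1/491)
       = 619008119 · 594585600/619008119 = 594585600.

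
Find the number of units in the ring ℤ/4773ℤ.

3024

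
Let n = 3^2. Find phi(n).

6

φ(9) = 9 · (1 − 1/3)
       = 9 · 2/3 = 6.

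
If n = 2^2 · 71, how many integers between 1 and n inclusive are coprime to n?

140

φ(2^2) = 2^1·(2−1) = 2·1 = 2.
φ(71) = 71 − 1 = 70.
φ(284) = 2 × 70 = 140.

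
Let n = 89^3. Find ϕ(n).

697048

φ(89^3) = 89^3 − 89^2 = 704969 − 7921 = 697048.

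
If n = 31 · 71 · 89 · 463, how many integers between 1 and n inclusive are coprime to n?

85377600

φ(31) = 31 − 1 = 30.
φ(71) = 71 − 1 = 70.
φ(89) = 89 − 1 = 88.
φ(463) = 463 − 1 = 462.
Multiply: 30 · 70 · 88 · 462 = 85377600.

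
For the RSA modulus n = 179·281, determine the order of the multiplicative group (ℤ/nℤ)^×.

For distinct primes, φ(pq) = (p−1)(q−1) = 178 × 280 = 49840.

49840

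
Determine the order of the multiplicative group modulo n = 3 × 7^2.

φ(3) = 3 − 1 = 2.
φ(7^2) = 7^1·(7−1) = 7·6 = 42.
φ(147) = 2 × 42 = 84.

84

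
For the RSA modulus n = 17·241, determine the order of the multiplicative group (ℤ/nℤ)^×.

3840

φ(17) = 17 − 1 = 16.
φ(241) = 241 − 1 = 240.
Since φ is multiplicative, φ(4097) = 16 · 240 = 3840.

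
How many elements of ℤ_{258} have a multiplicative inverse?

84

258 = 2 * 3 * 43.
φ(258) = 258 · (1 − 1/2) · (1 − 1/3) · (1 − 1/43)
       = 258 · 84/258 = 84.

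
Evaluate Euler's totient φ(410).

First factor: 410 = 2 · 5 · 41.
φ(2) = 2 − 1 = 1.
φ(5) = 5 − 1 = 4.
φ(41) = 41 − 1 = 40.
Multiply: 1 · 4 · 40 = 160.

160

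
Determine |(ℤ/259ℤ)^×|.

216

Factor 259: 259 = 7 * 37.
φ(259) = 259 · (1 − 1/7) · (1 − 1/37)
       = 259 · 216/259 = 216.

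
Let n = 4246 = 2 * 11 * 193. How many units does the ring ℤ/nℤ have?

1920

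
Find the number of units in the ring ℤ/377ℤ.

336

Prime factorization: 377 = 13 · 29.
φ(13) = 13 − 1 = 12.
φ(29) = 29 − 1 = 28.
Since φ is multiplicative, φ(377) = 12 · 28 = 336.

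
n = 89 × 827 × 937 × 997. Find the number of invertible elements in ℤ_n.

φ(89) = 89 − 1 = 88.
φ(827) = 827 − 1 = 826.
φ(937) = 937 − 1 = 936.
φ(997) = 997 − 1 = 996.
Multiply: 88 · 826 · 936 · 996 = 67763824128.

67763824128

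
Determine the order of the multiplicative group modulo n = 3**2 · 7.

36

φ(63) = 63 · (1 − 1/3) · (1 − 1/7)
       = 63 · 12/21 = 36.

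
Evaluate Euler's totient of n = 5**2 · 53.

1040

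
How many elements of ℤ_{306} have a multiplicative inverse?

96

306 = 2 × 3^2 × 17.
φ(2) = 2 − 1 = 1.
φ(3^2) = 3^2 − 3^1 = 9 − 3 = 6.
φ(17) = 17 − 1 = 16.
φ(306) = 1 × 6 × 16 = 96.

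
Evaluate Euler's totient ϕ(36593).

First factor: 36593 = 23 * 37 * 43.
φ(23) = 23 − 1 = 22.
φ(37) = 37 − 1 = 36.
φ(43) = 43 − 1 = 42.
Multiply: 22 · 36 · 42 = 33264.

33264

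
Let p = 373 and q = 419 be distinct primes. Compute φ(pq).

155496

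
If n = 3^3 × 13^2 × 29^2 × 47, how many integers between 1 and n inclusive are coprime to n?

104884416

φ(180361701) = 180361701 · (1 − 1/3) · (1 − 1/13) · (1 − 1/29) · (1 − 1/47)
       = 180361701 · 30912/53157 = 104884416.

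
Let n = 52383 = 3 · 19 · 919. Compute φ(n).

φ(52383) = 52383 · (1 − 1/3) · (1 − 1/19) · (1 − 1/919)
       = 52383 · 33048/52383 = 33048.

33048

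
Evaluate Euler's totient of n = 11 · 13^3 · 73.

1460160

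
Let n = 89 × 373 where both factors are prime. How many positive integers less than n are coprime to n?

φ(pq) = (p−1)(q−1) = 88 · 372 = 32736.

32736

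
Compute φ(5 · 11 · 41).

1600

φ(2255) = 2255 · (1 − 1/5) · (1 − 1/11) · (1 − 1/41)
       = 2255 · 1600/2255 = 1600.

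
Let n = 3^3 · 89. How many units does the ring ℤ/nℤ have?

1584

φ(3^3) = 3^2·(3−1) = 9·2 = 18.
φ(89) = 89 − 1 = 88.
Since φ is multiplicative, φ(2403) = 18 · 88 = 1584.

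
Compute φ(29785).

19008

First factor: 29785 = 5 * 7 * 23 * 37.
φ(29785) = 29785 · (1 − 1/5) · (1 − 1/7) · (1 − 1/23) · (1 − 1/37)
       = 29785 · 19008/29785 = 19008.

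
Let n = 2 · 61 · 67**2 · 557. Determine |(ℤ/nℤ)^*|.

φ(305045506) = 305045506 · (1 − 1/2) · (1 − 1/61) · (1 − 1/67) · (1 − 1/557)
       = 305045506 · 2201760/4552918 = 147517920.

147517920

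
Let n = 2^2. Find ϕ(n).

2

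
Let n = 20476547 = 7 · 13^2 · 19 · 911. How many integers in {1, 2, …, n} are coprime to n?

φ(20476547) = 20476547 · (1 − 1/7) · (1 − 1/13) · (1 − 1/19) · (1 − 1/911)
       = 20476547 · 1179360/1575119 = 15331680.

15331680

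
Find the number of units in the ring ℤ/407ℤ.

360

407 = 11 · 37.
φ(407) = 407 · (1 − 1/11) · (1 − 1/37)
       = 407 · 360/407 = 360.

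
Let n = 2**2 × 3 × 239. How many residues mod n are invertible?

952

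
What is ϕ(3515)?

2592

Prime factorization: 3515 = 5 · 19 · 37.
φ(5) = 5 − 1 = 4.
φ(19) = 19 − 1 = 18.
φ(37) = 37 − 1 = 36.
Multiply: 4 · 18 · 36 = 2592.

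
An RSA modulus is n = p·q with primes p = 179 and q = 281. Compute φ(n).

φ(pq) = (p−1)(q−1) = 178 · 280 = 49840.

49840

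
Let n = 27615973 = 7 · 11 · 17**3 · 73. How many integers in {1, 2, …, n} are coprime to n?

φ(27615973) = 27615973 · (1 − 1/7) · (1 − 1/11) · (1 − 1/17) · (1 − 1/73)
       = 27615973 · 69120/95557 = 19975680.

19975680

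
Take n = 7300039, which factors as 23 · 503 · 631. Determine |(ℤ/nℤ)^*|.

φ(23) = 23 − 1 = 22.
φ(503) = 503 − 1 = 502.
φ(631) = 631 − 1 = 630.
Since φ is multiplicative, φ(7300039) = 22 · 502 · 630 = 6957720.

6957720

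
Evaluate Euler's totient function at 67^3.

296274

φ(300763) = 300763 · (1 − 1/67)
       = 300763 · 66/67 = 296274.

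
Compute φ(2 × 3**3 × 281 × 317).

1592640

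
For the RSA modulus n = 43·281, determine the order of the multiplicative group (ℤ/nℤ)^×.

11760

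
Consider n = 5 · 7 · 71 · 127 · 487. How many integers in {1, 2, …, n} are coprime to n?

φ(153694765) = 153694765 · (1 − 1/5) · (1 − 1/7) · (1 − 1/71) · (1 − 1/127) · (1 − 1/487)
       = 153694765 · 102876480/153694765 = 102876480.

102876480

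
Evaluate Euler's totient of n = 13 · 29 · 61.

φ(13) = 13 − 1 = 12.
φ(29) = 29 − 1 = 28.
φ(61) = 61 − 1 = 60.
Multiply: 12 · 28 · 60 = 20160.

20160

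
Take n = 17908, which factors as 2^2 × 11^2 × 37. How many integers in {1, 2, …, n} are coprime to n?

7920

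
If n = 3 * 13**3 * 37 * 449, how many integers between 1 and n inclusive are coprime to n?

65415168

φ(3) = 3 − 1 = 2.
φ(13^3) = 13^3 − 13^2 = 2197 − 169 = 2028.
φ(37) = 37 − 1 = 36.
φ(449) = 449 − 1 = 448.
φ(109496283) = 2 × 2028 × 36 × 448 = 65415168.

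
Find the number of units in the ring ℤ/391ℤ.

Factor 391: 391 = 17 · 23.
φ(391) = 391 · (1 − 1/17) · (1 − 1/23)
       = 391 · 352/391 = 352.

352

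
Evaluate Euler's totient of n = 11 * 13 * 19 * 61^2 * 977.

7715865600

φ(11) = 11 − 1 = 10.
φ(13) = 13 − 1 = 12.
φ(19) = 19 − 1 = 18.
φ(61^2) = 61^1·(61−1) = 61·60 = 3660.
φ(977) = 977 − 1 = 976.
Since φ is multiplicative, φ(9877427989) = 10 · 12 · 18 · 3660 · 976 = 7715865600.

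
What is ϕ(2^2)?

2

φ(2^2) = 2^2 − 2^1 = 4 − 2 = 2.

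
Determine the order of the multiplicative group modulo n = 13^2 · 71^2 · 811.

628009200

φ(690914419) = 690914419 · (1 − 1/13) · (1 − 1/71) · (1 − 1/811)
       = 690914419 · 680400/748553 = 628009200.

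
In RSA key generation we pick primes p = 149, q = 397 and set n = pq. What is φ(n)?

φ(n) = (p − 1)(q − 1) = (149−1)(397−1) = 148·396 = 58608.

58608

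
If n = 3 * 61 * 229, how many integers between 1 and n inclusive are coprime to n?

27360

φ(41907) = 41907 · (1 − 1/3) · (1 − 1/61) · (1 − 1/229)
       = 41907 · 27360/41907 = 27360.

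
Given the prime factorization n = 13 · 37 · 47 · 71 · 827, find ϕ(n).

φ(1327415219) = 1327415219 · (1 − 1/13) · (1 − 1/37) · (1 − 1/47) · (1 − 1/71) · (1 − 1/827)
       = 1327415219 · 1148999040/1327415219 = 1148999040.

1148999040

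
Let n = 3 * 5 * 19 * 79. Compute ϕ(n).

11232

φ(3) = 3 − 1 = 2.
φ(5) = 5 − 1 = 4.
φ(19) = 19 − 1 = 18.
φ(79) = 79 − 1 = 78.
Multiply: 2 · 4 · 18 · 78 = 11232.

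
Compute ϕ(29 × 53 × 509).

φ(29) = 29 − 1 = 28.
φ(53) = 53 − 1 = 52.
φ(509) = 509 − 1 = 508.
Multiply: 28 · 52 · 508 = 739648.

739648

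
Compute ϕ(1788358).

730080

Prime factorization: 1788358 = 2 · 11 · 13**3 · 37.
φ(1788358) = 1788358 · (1 − 1/2) · (1 − 1/11) · (1 − 1/13) · (1 − 1/37)
       = 1788358 · 4320/10582 = 730080.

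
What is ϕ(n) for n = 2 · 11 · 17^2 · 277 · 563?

φ(2) = 2 − 1 = 1.
φ(11) = 11 − 1 = 10.
φ(17^2) = 17^2 − 17^1 = 289 − 17 = 272.
φ(277) = 277 − 1 = 276.
φ(563) = 563 − 1 = 562.
φ(991536458) = 1 × 10 × 272 × 276 × 562 = 421904640.

421904640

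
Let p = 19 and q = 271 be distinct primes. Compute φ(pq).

4860

φ(pq) = (p−1)(q−1) = 18 · 270 = 4860.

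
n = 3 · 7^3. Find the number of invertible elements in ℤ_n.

588

φ(3) = 3 − 1 = 2.
φ(7^3) = 7^3 − 7^2 = 343 − 49 = 294.
Multiply: 2 · 294 = 588.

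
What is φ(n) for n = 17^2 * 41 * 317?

φ(3756133) = 3756133 · (1 − 1/17) · (1 − 1/41) · (1 − 1/317)
       = 3756133 · 202240/220949 = 3438080.

3438080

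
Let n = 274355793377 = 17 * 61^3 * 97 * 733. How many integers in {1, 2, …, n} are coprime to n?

251022827520

φ(274355793377) = 274355793377 · (1 − 1/17) · (1 − 1/61) · (1 − 1/97) · (1 − 1/733)
       = 274355793377 · 67461120/73731737 = 251022827520.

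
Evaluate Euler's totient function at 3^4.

54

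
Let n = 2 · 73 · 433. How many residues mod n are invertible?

φ(63218) = 63218 · (1 − 1/2) · (1 − 1/73) · (1 − 1/433)
       = 63218 · 31104/63218 = 31104.

31104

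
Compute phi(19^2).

φ(19^2) = 19^1·(19−1) = 19·18 = 342.

342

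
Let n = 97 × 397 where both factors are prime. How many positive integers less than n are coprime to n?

φ(n) = (p − 1)(q − 1) = (97−1)(397−1) = 96·396 = 38016.

38016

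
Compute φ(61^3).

223260

φ(61^3) = 61^2·(61−1) = 3721·60 = 223260.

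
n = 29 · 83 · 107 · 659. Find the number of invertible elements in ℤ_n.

160141408

φ(169724791) = 169724791 · (1 − 1/29) · (1 − 1/83) · (1 − 1/107) · (1 − 1/659)
       = 169724791 · 160141408/169724791 = 160141408.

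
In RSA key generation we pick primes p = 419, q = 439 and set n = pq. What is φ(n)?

183084

For distinct primes, φ(pq) = (p−1)(q−1) = 418 × 438 = 183084.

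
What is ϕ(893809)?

677376

893809 = 7**2 · 17 · 29 · 37.
φ(893809) = 893809 · (1 − 1/7) · (1 − 1/17) · (1 − 1/29) · (1 − 1/37)
       = 893809 · 96768/127687 = 677376.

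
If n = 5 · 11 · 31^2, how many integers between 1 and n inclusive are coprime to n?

37200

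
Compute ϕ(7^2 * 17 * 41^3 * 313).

φ(17969703409) = 17969703409 · (1 − 1/7) · (1 − 1/17) · (1 − 1/41) · (1 − 1/313)
       = 17969703409 · 1198080/1527127 = 14097807360.

14097807360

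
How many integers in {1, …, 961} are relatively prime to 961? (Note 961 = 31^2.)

930

φ(961) = 961 · (1 − 1/31)
       = 961 · 30/31 = 930.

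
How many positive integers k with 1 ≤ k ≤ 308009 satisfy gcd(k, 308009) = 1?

254016

First factor: 308009 = 13 × 19 × 29 × 43.
φ(13) = 13 − 1 = 12.
φ(19) = 19 − 1 = 18.
φ(29) = 29 − 1 = 28.
φ(43) = 43 − 1 = 42.
Multiply: 12 · 18 · 28 · 42 = 254016.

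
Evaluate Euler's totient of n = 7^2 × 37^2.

55944

φ(67081) = 67081 · (1 − 1/7) · (1 − 1/37)
       = 67081 · 216/259 = 55944.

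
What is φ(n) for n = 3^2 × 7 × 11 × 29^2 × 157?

45601920

φ(3^2) = 3^2 − 3^1 = 9 − 3 = 6.
φ(7) = 7 − 1 = 6.
φ(11) = 11 − 1 = 10.
φ(29^2) = 29^1·(29−1) = 29·28 = 812.
φ(157) = 157 − 1 = 156.
Since φ is multiplicative, φ(91501641) = 6 · 6 · 10 · 812 · 156 = 45601920.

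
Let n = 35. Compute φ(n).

35 = 5 × 7.
φ(5) = 5 − 1 = 4.
φ(7) = 7 − 1 = 6.
φ(35) = 4 × 6 = 24.

24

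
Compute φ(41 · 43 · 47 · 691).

53323200

φ(57256951) = 57256951 · (1 − 1/41) · (1 − 1/43) · (1 − 1/47) · (1 − 1/691)
       = 57256951 · 53323200/57256951 = 53323200.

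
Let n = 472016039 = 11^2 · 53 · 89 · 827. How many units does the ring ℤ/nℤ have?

415775360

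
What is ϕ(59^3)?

201898

φ(205379) = 205379 · (1 − 1/59)
       = 205379 · 58/59 = 201898.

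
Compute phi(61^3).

φ(61^3) = 61^3 − 61^2 = 226981 − 3721 = 223260.

223260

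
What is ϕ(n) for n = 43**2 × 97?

173376

φ(179353) = 179353 · (1 − 1/43) · (1 − 1/97)
       = 179353 · 4032/4171 = 173376.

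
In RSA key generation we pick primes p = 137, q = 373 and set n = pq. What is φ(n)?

For distinct primes, φ(pq) = (p−1)(q−1) = 136 × 372 = 50592.

50592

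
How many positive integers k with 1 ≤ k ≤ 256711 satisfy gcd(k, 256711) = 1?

Factor 256711: 256711 = 7^2 × 13^2 × 31.
φ(7^2) = 7^1·(7−1) = 7·6 = 42.
φ(13^2) = 13^1·(13−1) = 13·12 = 156.
φ(31) = 31 − 1 = 30.
Multiply: 42 · 156 · 30 = 196560.

196560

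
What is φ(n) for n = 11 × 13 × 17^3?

554880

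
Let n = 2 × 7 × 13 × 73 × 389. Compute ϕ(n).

2011392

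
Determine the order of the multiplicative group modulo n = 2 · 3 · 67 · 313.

41184

φ(125826) = 125826 · (1 − 1/2) · (1 − 1/3) · (1 − 1/67) · (1 − 1/313)
       = 125826 · 41184/125826 = 41184.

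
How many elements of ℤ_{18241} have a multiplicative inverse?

First factor: 18241 = 17 × 29 × 37.
φ(17) = 17 − 1 = 16.
φ(29) = 29 − 1 = 28.
φ(37) = 37 − 1 = 36.
Since φ is multiplicative, φ(18241) = 16 · 28 · 36 = 16128.

16128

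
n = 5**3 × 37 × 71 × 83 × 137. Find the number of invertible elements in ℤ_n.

2810304000

φ(3733952125) = 3733952125 · (1 − 1/5) · (1 − 1/37) · (1 − 1/71) · (1 − 1/83) · (1 − 1/137)
       = 3733952125 · 112412160/149358085 = 2810304000.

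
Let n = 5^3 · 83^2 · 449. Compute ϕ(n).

304908800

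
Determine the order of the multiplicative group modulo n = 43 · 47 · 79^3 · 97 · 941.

84870154736640

φ(90951307142863) = 90951307142863 · (1 − 1/43) · (1 − 1/47) · (1 − 1/79) · (1 − 1/97) · (1 − 1/941)
       = 90951307142863 · 13598807040/14573194543 = 84870154736640.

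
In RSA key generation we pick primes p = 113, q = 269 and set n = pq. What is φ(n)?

30016

φ(pq) = (p−1)(q−1) = 112 · 268 = 30016.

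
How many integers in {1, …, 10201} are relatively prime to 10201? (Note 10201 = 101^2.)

10100

φ(10201) = 10201 · (1 − 1/101)
       = 10201 · 100/101 = 10100.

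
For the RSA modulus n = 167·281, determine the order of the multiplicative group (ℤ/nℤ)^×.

φ(n) = (p − 1)(q − 1) = (167−1)(281−1) = 166·280 = 46480.

46480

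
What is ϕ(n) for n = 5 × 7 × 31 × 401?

288000

φ(5) = 5 − 1 = 4.
φ(7) = 7 − 1 = 6.
φ(31) = 31 − 1 = 30.
φ(401) = 401 − 1 = 400.
Multiply: 4 · 6 · 30 · 400 = 288000.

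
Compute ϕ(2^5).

16

φ(2^5) = 2^4·(2−1) = 16·1 = 16.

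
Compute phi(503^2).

φ(503^2) = 503^1·(503−1) = 503·502 = 252506.

252506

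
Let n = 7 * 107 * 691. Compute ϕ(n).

438840

φ(517559) = 517559 · (1 − 1/7) · (1 − 1/107) · (1 − 1/691)
       = 517559 · 438840/517559 = 438840.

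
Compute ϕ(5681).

4752

Prime factorization: 5681 = 13 · 19 · 23.
φ(13) = 13 − 1 = 12.
φ(19) = 19 − 1 = 18.
φ(23) = 23 − 1 = 22.
Since φ is multiplicative, φ(5681) = 12 · 18 · 22 = 4752.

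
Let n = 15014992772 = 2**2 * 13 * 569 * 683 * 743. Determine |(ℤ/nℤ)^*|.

6898391808

φ(2^2) = 2^1·(2−1) = 2·1 = 2.
φ(13) = 13 − 1 = 12.
φ(569) = 569 − 1 = 568.
φ(683) = 683 − 1 = 682.
φ(743) = 743 − 1 = 742.
Since φ is multiplicative, φ(15014992772) = 2 · 12 · 568 · 682 · 742 = 6898391808.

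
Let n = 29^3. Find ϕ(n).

23548

φ(24389) = 24389 · (1 − 1/29)
       = 24389 · 28/29 = 23548.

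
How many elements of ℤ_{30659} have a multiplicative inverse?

Prime factorization: 30659 = 23 * 31 * 43.
φ(23) = 23 − 1 = 22.
φ(31) = 31 − 1 = 30.
φ(43) = 43 − 1 = 42.
Multiply: 22 · 30 · 42 = 27720.

27720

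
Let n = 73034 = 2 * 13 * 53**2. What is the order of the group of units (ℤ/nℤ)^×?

33072

φ(73034) = 73034 · (1 − 1/2) · (1 − 1/13) · (1 − 1/53)
       = 73034 · 624/1378 = 33072.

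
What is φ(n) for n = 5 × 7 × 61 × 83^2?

9800640

φ(5) = 5 − 1 = 4.
φ(7) = 7 − 1 = 6.
φ(61) = 61 − 1 = 60.
φ(83^2) = 83^1·(83−1) = 83·82 = 6806.
φ(14708015) = 4 × 6 × 60 × 6806 = 9800640.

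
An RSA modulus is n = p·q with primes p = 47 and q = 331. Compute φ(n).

15180

φ(15557) = 15557 · (1 − 1/47) · (1 − 1/331)
       = 15557 · 15180/15557 = 15180.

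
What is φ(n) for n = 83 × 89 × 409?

φ(83) = 83 − 1 = 82.
φ(89) = 89 − 1 = 88.
φ(409) = 409 − 1 = 408.
Multiply: 82 · 88 · 408 = 2944128.

2944128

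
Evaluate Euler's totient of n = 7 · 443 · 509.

φ(7) = 7 − 1 = 6.
φ(443) = 443 − 1 = 442.
φ(509) = 509 − 1 = 508.
Since φ is multiplicative, φ(1578409) = 6 · 442 · 508 = 1347216.

1347216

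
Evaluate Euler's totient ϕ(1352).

First factor: 1352 = 2^3 · 13^2.
φ(1352) = 1352 · (1 − 1/2) · (1 − 1/13)
       = 1352 · 12/26 = 624.

624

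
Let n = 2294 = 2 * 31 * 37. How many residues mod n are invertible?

1080

φ(2) = 2 − 1 = 1.
φ(31) = 31 − 1 = 30.
φ(37) = 37 − 1 = 36.
Since φ is multiplicative, φ(2294) = 1 · 30 · 36 = 1080.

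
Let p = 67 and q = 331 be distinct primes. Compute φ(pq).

21780

φ(67) = 67 − 1 = 66.
φ(331) = 331 − 1 = 330.
Multiply: 66 · 330 = 21780.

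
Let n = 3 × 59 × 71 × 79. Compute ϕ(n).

633360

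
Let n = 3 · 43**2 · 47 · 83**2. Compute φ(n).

φ(1796024301) = 1796024301 · (1 − 1/3) · (1 − 1/43) · (1 − 1/47) · (1 − 1/83)
       = 1796024301 · 316848/503229 = 1130830512.

1130830512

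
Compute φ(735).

336

First factor: 735 = 3 · 5 · 7**2.
φ(735) = 735 · (1 − 1/3) · (1 − 1/5) · (1 − 1/7)
       = 735 · 48/105 = 336.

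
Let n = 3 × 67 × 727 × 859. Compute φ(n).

82223856

φ(125523093) = 125523093 · (1 − 1/3) · (1 − 1/67) · (1 − 1/727) · (1 − 1/859)
       = 125523093 · 82223856/125523093 = 82223856.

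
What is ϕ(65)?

48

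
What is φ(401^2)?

φ(401^2) = 401^2 − 401^1 = 160801 − 401 = 160400.

160400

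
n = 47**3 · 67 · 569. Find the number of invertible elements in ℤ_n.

φ(3958044229) = 3958044229 · (1 − 1/47) · (1 − 1/67) · (1 − 1/569)
       = 3958044229 · 1724448/1791781 = 3809305632.

3809305632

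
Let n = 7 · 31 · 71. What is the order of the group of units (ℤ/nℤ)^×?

φ(7) = 7 − 1 = 6.
φ(31) = 31 − 1 = 30.
φ(71) = 71 − 1 = 70.
φ(15407) = 6 × 30 × 70 = 12600.

12600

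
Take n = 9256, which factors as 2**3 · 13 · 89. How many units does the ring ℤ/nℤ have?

4224

φ(9256) = 9256 · (1 − 1/2) · (1 − 1/13) · (1 − 1/89)
       = 9256 · 1056/2314 = 4224.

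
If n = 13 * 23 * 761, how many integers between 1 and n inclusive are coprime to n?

φ(227539) = 227539 · (1 − 1/13) · (1 − 1/23) · (1 − 1/761)
       = 227539 · 200640/227539 = 200640.

200640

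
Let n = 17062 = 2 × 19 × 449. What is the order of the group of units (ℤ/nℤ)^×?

8064

φ(17062) = 17062 · (1 − 1/2) · (1 − 1/19) · (1 − 1/449)
       = 17062 · 8064/17062 = 8064.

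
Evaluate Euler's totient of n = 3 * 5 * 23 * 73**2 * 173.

φ(3) = 3 − 1 = 2.
φ(5) = 5 − 1 = 4.
φ(23) = 23 − 1 = 22.
φ(73^2) = 73^2 − 73^1 = 5329 − 73 = 5256.
φ(173) = 173 − 1 = 172.
Since φ is multiplicative, φ(318061365) = 2 · 4 · 22 · 5256 · 172 = 159109632.

159109632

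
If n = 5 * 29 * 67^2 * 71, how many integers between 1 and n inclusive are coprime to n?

φ(46214255) = 46214255 · (1 − 1/5) · (1 − 1/29) · (1 − 1/67) · (1 − 1/71)
       = 46214255 · 517440/689765 = 34668480.

34668480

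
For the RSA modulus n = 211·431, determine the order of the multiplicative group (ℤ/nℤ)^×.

φ(n) = (p − 1)(q − 1) = (211−1)(431−1) = 210·430 = 90300.

90300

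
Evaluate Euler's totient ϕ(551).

504

First factor: 551 = 19 × 29.
φ(19) = 19 − 1 = 18.
φ(29) = 29 − 1 = 28.
Since φ is multiplicative, φ(551) = 18 · 28 = 504.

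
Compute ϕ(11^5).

φ(161051) = 161051 · (1 − 1/11)
       = 161051 · 10/11 = 146410.

146410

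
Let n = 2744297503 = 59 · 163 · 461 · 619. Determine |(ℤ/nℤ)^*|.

2671094880

φ(2744297503) = 2744297503 · (1 − 1/59) · (1 − 1/163) · (1 − 1/461) · (1 − 1/619)
       = 2744297503 · 2671094880/2744297503 = 2671094880.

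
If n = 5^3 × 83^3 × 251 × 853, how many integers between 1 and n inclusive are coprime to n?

12032327400000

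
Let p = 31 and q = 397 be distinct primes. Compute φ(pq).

11880

For distinct primes, φ(pq) = (p−1)(q−1) = 30 × 396 = 11880.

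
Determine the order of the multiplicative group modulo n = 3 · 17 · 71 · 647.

1447040

φ(3) = 3 − 1 = 2.
φ(17) = 17 − 1 = 16.
φ(71) = 71 − 1 = 70.
φ(647) = 647 − 1 = 646.
Since φ is multiplicative, φ(2342787) = 2 · 16 · 70 · 646 = 1447040.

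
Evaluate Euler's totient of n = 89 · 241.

21120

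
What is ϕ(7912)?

3696

7912 = 2**3 · 23 · 43.
φ(2^3) = 2^3 − 2^2 = 8 − 4 = 4.
φ(23) = 23 − 1 = 22.
φ(43) = 43 − 1 = 42.
φ(7912) = 4 × 22 × 42 = 3696.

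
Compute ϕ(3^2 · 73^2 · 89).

φ(4268529) = 4268529 · (1 − 1/3) · (1 − 1/73) · (1 − 1/89)
       = 4268529 · 12672/19491 = 2775168.

2775168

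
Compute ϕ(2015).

Prime factorization: 2015 = 5 · 13 · 31.
φ(5) = 5 − 1 = 4.
φ(13) = 13 − 1 = 12.
φ(31) = 31 − 1 = 30.
Since φ is multiplicative, φ(2015) = 4 · 12 · 30 = 1440.

1440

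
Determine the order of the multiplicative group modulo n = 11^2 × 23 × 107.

φ(11^2) = 11^2 − 11^1 = 121 − 11 = 110.
φ(23) = 23 − 1 = 22.
φ(107) = 107 − 1 = 106.
φ(297781) = 110 × 22 × 106 = 256520.

256520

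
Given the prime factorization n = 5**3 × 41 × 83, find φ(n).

328000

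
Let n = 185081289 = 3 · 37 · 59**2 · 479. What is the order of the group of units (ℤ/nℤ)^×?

φ(185081289) = 185081289 · (1 − 1/3) · (1 − 1/37) · (1 − 1/59) · (1 − 1/479)
       = 185081289 · 1996128/3136971 = 117771552.

117771552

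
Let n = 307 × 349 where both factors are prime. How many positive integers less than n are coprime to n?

φ(307) = 307 − 1 = 306.
φ(349) = 349 − 1 = 348.
Since φ is multiplicative, φ(107143) = 306 · 348 = 106488.

106488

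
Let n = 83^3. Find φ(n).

564898

φ(571787) = 571787 · (1 − 1/83)
       = 571787 · 82/83 = 564898.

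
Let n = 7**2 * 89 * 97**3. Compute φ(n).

3338463744

φ(7^2) = 7^1·(7−1) = 7·6 = 42.
φ(89) = 89 − 1 = 88.
φ(97^3) = 97^3 − 97^2 = 912673 − 9409 = 903264.
Multiply: 42 · 88 · 903264 = 3338463744.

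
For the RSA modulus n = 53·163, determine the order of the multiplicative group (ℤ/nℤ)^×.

8424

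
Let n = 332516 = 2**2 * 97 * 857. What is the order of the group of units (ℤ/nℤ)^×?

φ(332516) = 332516 · (1 − 1/2) · (1 − 1/97) · (1 − 1/857)
       = 332516 · 82176/166258 = 164352.

164352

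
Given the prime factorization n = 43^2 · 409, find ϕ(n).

736848

φ(756241) = 756241 · (1 − 1/43) · (1 − 1/409)
       = 756241 · 17136/17587 = 736848.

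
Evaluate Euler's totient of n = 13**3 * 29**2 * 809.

1330562688

φ(1494770693) = 1494770693 · (1 − 1/13) · (1 − 1/29) · (1 − 1/809)
       = 1494770693 · 271488/304993 = 1330562688.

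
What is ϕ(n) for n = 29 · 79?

φ(2291) = 2291 · (1 − 1/29) · (1 − 1/79)
       = 2291 · 2184/2291 = 2184.

2184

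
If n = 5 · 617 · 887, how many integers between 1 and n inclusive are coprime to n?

2183104

φ(5) = 5 − 1 = 4.
φ(617) = 617 − 1 = 616.
φ(887) = 887 − 1 = 886.
Multiply: 4 · 616 · 886 = 2183104.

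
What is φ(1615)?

Factor 1615: 1615 = 5 · 17 · 19.
φ(5) = 5 − 1 = 4.
φ(17) = 17 − 1 = 16.
φ(19) = 19 − 1 = 18.
φ(1615) = 4 × 16 × 18 = 1152.

1152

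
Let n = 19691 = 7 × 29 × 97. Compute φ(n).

16128

φ(7) = 7 − 1 = 6.
φ(29) = 29 − 1 = 28.
φ(97) = 97 − 1 = 96.
Since φ is multiplicative, φ(19691) = 6 · 28 · 96 = 16128.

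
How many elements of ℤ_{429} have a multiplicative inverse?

429 = 3 × 11 × 13.
φ(3) = 3 − 1 = 2.
φ(11) = 11 − 1 = 10.
φ(13) = 13 − 1 = 12.
φ(429) = 2 × 10 × 12 = 240.

240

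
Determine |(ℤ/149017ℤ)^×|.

First factor: 149017 = 11 · 19 · 23 · 31.
φ(149017) = 149017 · (1 − 1/11) · (1 − 1/19) · (1 − 1/23) · (1 − 1/31)
       = 149017 · 118800/149017 = 118800.

118800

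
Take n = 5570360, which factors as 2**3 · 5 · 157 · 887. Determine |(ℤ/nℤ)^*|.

2211456

φ(5570360) = 5570360 · (1 − 1/2) · (1 − 1/5) · (1 − 1/157) · (1 − 1/887)
       = 5570360 · 552864/1392590 = 2211456.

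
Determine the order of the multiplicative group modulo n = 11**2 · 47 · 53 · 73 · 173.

3258478080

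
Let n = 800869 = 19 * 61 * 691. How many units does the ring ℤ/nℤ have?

745200

φ(19) = 19 − 1 = 18.
φ(61) = 61 − 1 = 60.
φ(691) = 691 − 1 = 690.
φ(800869) = 18 × 60 × 690 = 745200.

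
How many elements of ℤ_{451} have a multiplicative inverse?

400

First factor: 451 = 11 · 41.
φ(11) = 11 − 1 = 10.
φ(41) = 41 − 1 = 40.
Since φ is multiplicative, φ(451) = 10 · 40 = 400.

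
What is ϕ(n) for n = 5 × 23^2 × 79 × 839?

132296736

φ(175313245) = 175313245 · (1 − 1/5) · (1 − 1/23) · (1 − 1/79) · (1 − 1/839)
       = 175313245 · 5752032/7622315 = 132296736.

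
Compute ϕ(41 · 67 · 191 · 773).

φ(41) = 41 − 1 = 40.
φ(67) = 67 − 1 = 66.
φ(191) = 191 − 1 = 190.
φ(773) = 773 − 1 = 772.
φ(405575321) = 40 × 66 × 190 × 772 = 387235200.

387235200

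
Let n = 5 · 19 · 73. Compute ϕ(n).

5184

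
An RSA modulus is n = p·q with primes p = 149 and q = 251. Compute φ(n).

37000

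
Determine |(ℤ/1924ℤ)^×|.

864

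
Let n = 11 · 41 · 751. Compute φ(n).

300000

φ(338701) = 338701 · (1 − 1/11) · (1 − 1/41) · (1 − 1/751)
       = 338701 · 300000/338701 = 300000.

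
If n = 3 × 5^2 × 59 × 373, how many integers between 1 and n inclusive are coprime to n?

863040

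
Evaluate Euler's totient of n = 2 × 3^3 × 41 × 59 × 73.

3006720

φ(2) = 2 − 1 = 1.
φ(3^3) = 3^3 − 3^2 = 27 − 9 = 18.
φ(41) = 41 − 1 = 40.
φ(59) = 59 − 1 = 58.
φ(73) = 73 − 1 = 72.
Since φ is multiplicative, φ(9535698) = 1 · 18 · 40 · 58 · 72 = 3006720.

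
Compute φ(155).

120

155 = 5 · 31.
φ(5) = 5 − 1 = 4.
φ(31) = 31 − 1 = 30.
Since φ is multiplicative, φ(155) = 4 · 30 = 120.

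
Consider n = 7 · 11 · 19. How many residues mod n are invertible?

φ(7) = 7 − 1 = 6.
φ(11) = 11 − 1 = 10.
φ(19) = 19 − 1 = 18.
Multiply: 6 · 10 · 18 = 1080.

1080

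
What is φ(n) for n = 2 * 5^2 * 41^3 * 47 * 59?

3587926400

φ(2) = 2 − 1 = 1.
φ(5^2) = 5^1·(5−1) = 5·4 = 20.
φ(41^3) = 41^3 − 41^2 = 68921 − 1681 = 67240.
φ(47) = 47 − 1 = 46.
φ(59) = 59 − 1 = 58.
Multiply: 1 · 20 · 67240 · 46 · 58 = 3587926400.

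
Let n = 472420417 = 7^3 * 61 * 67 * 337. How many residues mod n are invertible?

391184640

φ(7^3) = 7^3 − 7^2 = 343 − 49 = 294.
φ(61) = 61 − 1 = 60.
φ(67) = 67 − 1 = 66.
φ(337) = 337 − 1 = 336.
φ(472420417) = 294 × 60 × 66 × 336 = 391184640.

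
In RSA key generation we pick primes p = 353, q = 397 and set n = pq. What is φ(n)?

φ(353) = 353 − 1 = 352.
φ(397) = 397 − 1 = 396.
φ(140141) = 352 × 396 = 139392.

139392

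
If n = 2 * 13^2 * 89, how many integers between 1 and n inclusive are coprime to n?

13728

φ(30082) = 30082 · (1 − 1/2) · (1 − 1/13) · (1 − 1/89)
       = 30082 · 1056/2314 = 13728.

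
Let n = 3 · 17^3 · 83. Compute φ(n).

758336

φ(3) = 3 − 1 = 2.
φ(17^3) = 17^3 − 17^2 = 4913 − 289 = 4624.
φ(83) = 83 − 1 = 82.
φ(1223337) = 2 × 4624 × 82 = 758336.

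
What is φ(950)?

950 = 2 · 5^2 · 19.
φ(2) = 2 − 1 = 1.
φ(5^2) = 5^2 − 5^1 = 25 − 5 = 20.
φ(19) = 19 − 1 = 18.
Multiply: 1 · 20 · 18 = 360.

360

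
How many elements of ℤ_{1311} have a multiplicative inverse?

1311 = 3 * 19 * 23.
φ(3) = 3 − 1 = 2.
φ(19) = 19 − 1 = 18.
φ(23) = 23 − 1 = 22.
Since φ is multiplicative, φ(1311) = 2 · 18 · 22 = 792.

792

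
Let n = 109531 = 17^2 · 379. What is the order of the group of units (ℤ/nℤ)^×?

102816

φ(109531) = 109531 · (1 − 1/17) · (1 − 1/379)
       = 109531 · 6048/6443 = 102816.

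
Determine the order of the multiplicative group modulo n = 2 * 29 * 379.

10584

φ(21982) = 21982 · (1 − 1/2) · (1 − 1/29) · (1 − 1/379)
       = 21982 · 10584/21982 = 10584.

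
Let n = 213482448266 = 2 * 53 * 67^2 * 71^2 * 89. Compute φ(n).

φ(213482448266) = 213482448266 · (1 − 1/2) · (1 − 1/53) · (1 − 1/67) · (1 − 1/71) · (1 − 1/89)
       = 213482448266 · 21141120/44877538 = 100568307840.

100568307840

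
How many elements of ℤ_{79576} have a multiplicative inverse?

32928

79576 = 2**3 · 7**3 · 29.
φ(79576) = 79576 · (1 − 1/2) · (1 − 1/7) · (1 − 1/29)
       = 79576 · 168/406 = 32928.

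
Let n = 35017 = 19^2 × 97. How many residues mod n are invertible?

φ(35017) = 35017 · (1 − 1/19) · (1 − 1/97)
       = 35017 · 1728/1843 = 32832.

32832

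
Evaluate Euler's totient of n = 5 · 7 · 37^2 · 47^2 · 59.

4008659328

φ(5) = 5 − 1 = 4.
φ(7) = 7 − 1 = 6.
φ(37^2) = 37^1·(37−1) = 37·36 = 1332.
φ(47^2) = 47^2 − 47^1 = 2209 − 47 = 2162.
φ(59) = 59 − 1 = 58.
Multiply: 4 · 6 · 1332 · 2162 · 58 = 4008659328.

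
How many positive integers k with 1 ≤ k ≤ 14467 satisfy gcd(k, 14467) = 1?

First factor: 14467 = 17 · 23 · 37.
φ(17) = 17 − 1 = 16.
φ(23) = 23 − 1 = 22.
φ(37) = 37 − 1 = 36.
Multiply: 16 · 22 · 36 = 12672.

12672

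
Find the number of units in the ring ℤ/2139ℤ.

1320

Factor 2139: 2139 = 3 · 23 · 31.
φ(2139) = 2139 · (1 − 1/3) · (1 − 1/23) · (1 − 1/31)
       = 2139 · 1320/2139 = 1320.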